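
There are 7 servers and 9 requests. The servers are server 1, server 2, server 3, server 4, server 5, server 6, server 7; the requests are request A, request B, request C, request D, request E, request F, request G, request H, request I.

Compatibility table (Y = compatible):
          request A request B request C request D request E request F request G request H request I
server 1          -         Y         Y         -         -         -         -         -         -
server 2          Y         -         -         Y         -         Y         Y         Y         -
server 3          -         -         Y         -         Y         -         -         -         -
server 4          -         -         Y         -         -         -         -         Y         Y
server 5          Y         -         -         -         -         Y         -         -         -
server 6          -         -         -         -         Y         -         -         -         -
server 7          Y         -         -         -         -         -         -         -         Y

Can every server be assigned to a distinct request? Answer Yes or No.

One maximum matching: server 1→request B, server 2→request H, server 3→request C, server 4→request I, server 5→request F, server 6→request E, server 7→request A.
All 7 servers are covered.

Yes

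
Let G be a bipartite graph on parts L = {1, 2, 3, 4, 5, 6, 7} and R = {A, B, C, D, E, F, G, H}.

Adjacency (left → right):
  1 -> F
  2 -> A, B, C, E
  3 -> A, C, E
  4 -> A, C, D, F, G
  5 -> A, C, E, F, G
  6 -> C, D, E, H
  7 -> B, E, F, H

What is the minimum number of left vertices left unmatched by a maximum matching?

A valid assignment of size 7: 1-F, 2-B, 3-C, 4-A, 5-G, 6-E, 7-H.
This saturates every left vertex, so 7 is the maximum.
That matches 7 of the 7, leaving 0 unmatched; no matching can do better.

0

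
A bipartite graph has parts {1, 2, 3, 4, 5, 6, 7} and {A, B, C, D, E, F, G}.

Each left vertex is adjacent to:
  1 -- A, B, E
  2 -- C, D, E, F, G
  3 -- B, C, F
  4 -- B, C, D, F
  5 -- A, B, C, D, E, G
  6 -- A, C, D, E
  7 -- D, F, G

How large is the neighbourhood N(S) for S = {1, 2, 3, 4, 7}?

The union of neighbours of {1, 2, 3, 4, 7} is {A, B, C, D, E, F, G}, which has 7 elements.
Since |N(S)| = 7 ≥ |S| = 5, Hall's condition holds for this subset.

7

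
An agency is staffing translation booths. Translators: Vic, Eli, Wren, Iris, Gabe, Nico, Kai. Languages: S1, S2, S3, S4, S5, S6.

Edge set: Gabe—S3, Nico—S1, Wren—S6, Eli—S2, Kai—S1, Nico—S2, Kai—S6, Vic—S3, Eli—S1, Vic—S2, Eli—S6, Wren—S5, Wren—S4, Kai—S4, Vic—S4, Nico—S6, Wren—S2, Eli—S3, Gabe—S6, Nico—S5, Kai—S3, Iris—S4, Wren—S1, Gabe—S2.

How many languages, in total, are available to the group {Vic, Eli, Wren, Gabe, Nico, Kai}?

6

The union of neighbours of {Vic, Eli, Wren, Gabe, Nico, Kai} is {S1, S2, S3, S4, S5, S6}, which has 6 elements.
Since |N(S)| = 6 ≥ |S| = 6, Hall's condition holds for this subset.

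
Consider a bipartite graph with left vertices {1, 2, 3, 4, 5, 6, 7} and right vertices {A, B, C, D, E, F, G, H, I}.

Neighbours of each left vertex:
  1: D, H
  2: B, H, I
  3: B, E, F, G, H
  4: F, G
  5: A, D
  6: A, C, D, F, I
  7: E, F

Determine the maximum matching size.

7

For example, pair 1–H, 2–B, 3–G, 4–F, 5–D, 6–A, 7–E.
This saturates every left vertex, so 7 is the maximum.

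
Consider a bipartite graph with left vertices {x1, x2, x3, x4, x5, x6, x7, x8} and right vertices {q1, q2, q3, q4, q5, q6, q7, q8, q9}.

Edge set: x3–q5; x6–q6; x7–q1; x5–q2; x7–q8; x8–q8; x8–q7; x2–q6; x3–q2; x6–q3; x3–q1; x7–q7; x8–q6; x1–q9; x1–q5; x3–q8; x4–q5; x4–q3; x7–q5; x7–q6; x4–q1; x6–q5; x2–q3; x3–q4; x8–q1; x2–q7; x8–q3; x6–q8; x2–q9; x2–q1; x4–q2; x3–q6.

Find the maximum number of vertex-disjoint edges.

8

A valid assignment of size 8: x1-q5, x2-q9, x3-q4, x4-q3, x5-q2, x6-q8, x7-q7, x8-q6.
This saturates every left vertex, so 8 is the maximum.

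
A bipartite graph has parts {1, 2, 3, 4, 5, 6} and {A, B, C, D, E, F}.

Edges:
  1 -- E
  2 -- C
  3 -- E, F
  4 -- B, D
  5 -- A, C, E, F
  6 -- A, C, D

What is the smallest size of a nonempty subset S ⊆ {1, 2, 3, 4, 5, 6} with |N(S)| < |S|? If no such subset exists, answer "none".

none

A matching saturating every left vertex exists, for instance 1→E, 2→C, 3→F, 4→B, 5→A, 6→D.
By Hall's marriage theorem, this means |N(S)| ≥ |S| for every subset S, so no violating subset exists.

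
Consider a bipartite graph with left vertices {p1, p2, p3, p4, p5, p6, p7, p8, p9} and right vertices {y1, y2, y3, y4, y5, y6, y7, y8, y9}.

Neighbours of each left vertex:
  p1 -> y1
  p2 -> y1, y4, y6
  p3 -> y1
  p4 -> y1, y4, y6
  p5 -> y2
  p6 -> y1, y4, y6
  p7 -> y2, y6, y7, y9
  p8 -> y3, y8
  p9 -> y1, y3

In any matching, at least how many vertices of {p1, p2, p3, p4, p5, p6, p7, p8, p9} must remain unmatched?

For example, pair p1→y1, p2→y6, p4→y4, p5→y2, p7→y7, p8→y8, p9→y3.
The set {p1, p2, p3, p4, p6} has only 3 neighbours ({y1, y4, y6}), so by Hall's theorem at most 7 of the 9 left vertices can be matched.
That matches 7 of the 9, leaving 2 unmatched; no matching can do better.

2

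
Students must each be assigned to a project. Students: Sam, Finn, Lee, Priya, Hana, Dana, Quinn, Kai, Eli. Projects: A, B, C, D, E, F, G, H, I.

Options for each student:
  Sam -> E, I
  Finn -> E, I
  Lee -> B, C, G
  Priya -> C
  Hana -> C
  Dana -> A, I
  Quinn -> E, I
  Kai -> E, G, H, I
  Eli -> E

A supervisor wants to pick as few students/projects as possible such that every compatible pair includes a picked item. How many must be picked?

6

A maximum matching has 6 edges (e.g. Sam–I, Finn–E, Lee–B, Priya–C, Dana–A, Kai–G).
By König's theorem the minimum vertex cover has the same size. One such cover is {Lee, Dana, Kai, C, E, I}.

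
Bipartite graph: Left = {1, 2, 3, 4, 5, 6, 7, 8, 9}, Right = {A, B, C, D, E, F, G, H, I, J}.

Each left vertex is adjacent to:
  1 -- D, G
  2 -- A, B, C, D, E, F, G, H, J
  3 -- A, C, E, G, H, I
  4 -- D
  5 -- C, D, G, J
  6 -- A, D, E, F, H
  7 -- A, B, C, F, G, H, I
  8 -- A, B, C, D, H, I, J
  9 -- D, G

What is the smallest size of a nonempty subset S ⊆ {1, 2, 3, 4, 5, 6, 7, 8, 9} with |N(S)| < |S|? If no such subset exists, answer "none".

Take S = {1, 4, 9}. Its neighbourhood is {D, G}, so |N(S)| = 2 < |S| = 3.
Every subset of size less than 3 has at least as many neighbours as members, so 3 is the minimum.

3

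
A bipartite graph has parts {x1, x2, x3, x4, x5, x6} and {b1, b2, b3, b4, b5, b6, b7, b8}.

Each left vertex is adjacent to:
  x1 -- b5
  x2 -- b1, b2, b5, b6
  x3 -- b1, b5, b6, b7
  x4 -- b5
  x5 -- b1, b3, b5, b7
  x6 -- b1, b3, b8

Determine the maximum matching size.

5

A valid assignment of size 5: x1-b5, x2-b2, x3-b6, x5-b7, x6-b3.
The set {x1, x4} has only 1 neighbour ({b5}), so by Hall's theorem at most 5 of the 6 left vertices can be matched.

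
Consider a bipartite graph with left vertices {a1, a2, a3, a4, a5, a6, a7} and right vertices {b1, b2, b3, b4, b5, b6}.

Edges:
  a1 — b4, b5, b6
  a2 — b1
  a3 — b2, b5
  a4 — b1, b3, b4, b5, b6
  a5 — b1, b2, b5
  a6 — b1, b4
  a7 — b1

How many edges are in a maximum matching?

A valid assignment of size 6: a1→b6, a2→b1, a3→b2, a4→b3, a5→b5, a6→b4.
The set {a2, a7} has only 1 neighbour ({b1}), so by Hall's theorem at most 6 of the 7 left vertices can be matched.

6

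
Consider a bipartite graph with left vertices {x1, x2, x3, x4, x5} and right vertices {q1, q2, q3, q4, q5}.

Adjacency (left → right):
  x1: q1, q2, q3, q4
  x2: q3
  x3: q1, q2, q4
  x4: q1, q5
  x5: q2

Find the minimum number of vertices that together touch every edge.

A maximum matching has 5 edges (e.g. x1–q1, x2–q3, x3–q4, x4–q5, x5–q2).
By König's theorem the minimum vertex cover has the same size. One such cover is {x1, x2, x3, x4, x5}.

5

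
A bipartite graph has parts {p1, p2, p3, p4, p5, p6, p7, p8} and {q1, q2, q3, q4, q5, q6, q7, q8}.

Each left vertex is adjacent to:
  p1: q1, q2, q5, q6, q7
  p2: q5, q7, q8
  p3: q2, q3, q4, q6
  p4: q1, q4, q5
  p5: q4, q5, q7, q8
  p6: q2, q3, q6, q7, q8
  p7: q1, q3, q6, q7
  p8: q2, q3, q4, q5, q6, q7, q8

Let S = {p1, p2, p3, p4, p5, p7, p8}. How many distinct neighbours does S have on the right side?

8

The union of neighbours of {p1, p2, p3, p4, p5, p7, p8} is {q1, q2, q3, q4, q5, q6, q7, q8}, which has 8 elements.
Since |N(S)| = 8 ≥ |S| = 7, Hall's condition holds for this subset.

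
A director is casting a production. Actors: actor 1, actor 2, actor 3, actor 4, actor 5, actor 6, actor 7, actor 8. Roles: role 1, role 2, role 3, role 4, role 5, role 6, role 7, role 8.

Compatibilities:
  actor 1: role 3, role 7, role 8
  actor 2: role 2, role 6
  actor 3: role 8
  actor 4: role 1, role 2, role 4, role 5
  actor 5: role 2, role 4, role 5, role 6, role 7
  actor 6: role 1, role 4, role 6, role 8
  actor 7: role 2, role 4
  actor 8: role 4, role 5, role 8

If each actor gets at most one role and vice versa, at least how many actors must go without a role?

0

A valid assignment of size 8: actor 1-role 3, actor 2-role 2, actor 3-role 8, actor 4-role 1, actor 5-role 7, actor 6-role 6, actor 7-role 4, actor 8-role 5.
This saturates every actor, so 8 is the maximum.
That matches 8 of the 8, leaving 0 unmatched; no matching can do better.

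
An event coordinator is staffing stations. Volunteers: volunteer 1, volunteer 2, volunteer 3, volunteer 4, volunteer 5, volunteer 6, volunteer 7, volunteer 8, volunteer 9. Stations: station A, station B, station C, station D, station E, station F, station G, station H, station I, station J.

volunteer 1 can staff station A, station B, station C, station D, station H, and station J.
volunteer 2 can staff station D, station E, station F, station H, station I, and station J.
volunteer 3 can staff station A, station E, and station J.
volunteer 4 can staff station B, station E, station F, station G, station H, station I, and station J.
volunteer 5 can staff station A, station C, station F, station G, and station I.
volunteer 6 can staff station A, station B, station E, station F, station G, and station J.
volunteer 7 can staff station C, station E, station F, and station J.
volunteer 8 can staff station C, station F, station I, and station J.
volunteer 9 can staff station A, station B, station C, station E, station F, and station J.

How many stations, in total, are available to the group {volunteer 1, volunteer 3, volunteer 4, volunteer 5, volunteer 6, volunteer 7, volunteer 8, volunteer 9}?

10

The union of neighbours of {volunteer 1, volunteer 3, volunteer 4, volunteer 5, volunteer 6, volunteer 7, volunteer 8, volunteer 9} is {station A, station B, station C, station D, station E, station F, station G, station H, station I, station J}, which has 10 elements.
Since |N(S)| = 10 ≥ |S| = 8, Hall's condition holds for this subset.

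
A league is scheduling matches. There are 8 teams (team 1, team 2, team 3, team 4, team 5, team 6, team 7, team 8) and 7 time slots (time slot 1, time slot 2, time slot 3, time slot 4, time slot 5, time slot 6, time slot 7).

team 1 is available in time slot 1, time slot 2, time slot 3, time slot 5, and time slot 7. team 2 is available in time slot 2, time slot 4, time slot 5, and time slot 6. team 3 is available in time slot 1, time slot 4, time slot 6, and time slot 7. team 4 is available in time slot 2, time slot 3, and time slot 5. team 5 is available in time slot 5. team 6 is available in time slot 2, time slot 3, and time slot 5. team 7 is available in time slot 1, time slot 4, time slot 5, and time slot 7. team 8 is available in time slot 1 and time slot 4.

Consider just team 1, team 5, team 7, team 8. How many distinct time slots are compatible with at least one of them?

6

The union of neighbours of {team 1, team 5, team 7, team 8} is {time slot 1, time slot 2, time slot 3, time slot 4, time slot 5, time slot 7}, which has 6 elements.
Since |N(S)| = 6 ≥ |S| = 4, Hall's condition holds for this subset.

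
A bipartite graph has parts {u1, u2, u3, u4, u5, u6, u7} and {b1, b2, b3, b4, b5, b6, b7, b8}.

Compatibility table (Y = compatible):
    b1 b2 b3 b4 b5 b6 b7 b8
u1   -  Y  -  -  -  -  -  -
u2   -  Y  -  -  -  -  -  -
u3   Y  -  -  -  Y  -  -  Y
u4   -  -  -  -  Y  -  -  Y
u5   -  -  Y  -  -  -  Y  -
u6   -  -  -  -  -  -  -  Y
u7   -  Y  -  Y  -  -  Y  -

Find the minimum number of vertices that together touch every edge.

A maximum matching has 6 edges (e.g. u1–b2, u3–b1, u4–b5, u5–b3, u6–b8, u7–b7).
By König's theorem the minimum vertex cover has the same size. One such cover is {u3, u4, u5, u6, u7, b2}.

6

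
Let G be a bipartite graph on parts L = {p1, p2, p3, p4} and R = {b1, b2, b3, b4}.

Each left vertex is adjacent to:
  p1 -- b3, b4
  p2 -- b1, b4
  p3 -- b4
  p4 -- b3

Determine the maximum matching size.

3

One maximum matching: p1-b3, p2-b1, p3-b4.
The set {p1, p3, p4} has only 2 neighbours ({b3, b4}), so by Hall's theorem at most 3 of the 4 left vertices can be matched.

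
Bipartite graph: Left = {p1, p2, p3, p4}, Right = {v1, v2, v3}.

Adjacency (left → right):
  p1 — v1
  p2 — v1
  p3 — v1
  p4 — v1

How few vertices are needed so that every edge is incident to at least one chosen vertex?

1

{v1} is a vertex cover of size 1: every edge has an endpoint in this set.
No smaller cover exists because p1–v1 is a matching of size 1, and a cover must include an endpoint of each of these disjoint edges (König's theorem).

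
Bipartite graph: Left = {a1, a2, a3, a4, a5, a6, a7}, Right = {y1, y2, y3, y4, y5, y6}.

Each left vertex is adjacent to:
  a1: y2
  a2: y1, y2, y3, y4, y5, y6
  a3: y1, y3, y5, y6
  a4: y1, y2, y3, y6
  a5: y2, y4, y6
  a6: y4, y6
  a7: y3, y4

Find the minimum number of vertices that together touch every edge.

6

{y1, y2, y3, y4, y5, y6} is a vertex cover of size 6: every edge has an endpoint in this set.
No smaller cover exists because a1–y2, a2–y3, a3–y5, a4–y1, a5–y6, a6–y4 is a matching of size 6, and a cover must include an endpoint of each of these disjoint edges (König's theorem).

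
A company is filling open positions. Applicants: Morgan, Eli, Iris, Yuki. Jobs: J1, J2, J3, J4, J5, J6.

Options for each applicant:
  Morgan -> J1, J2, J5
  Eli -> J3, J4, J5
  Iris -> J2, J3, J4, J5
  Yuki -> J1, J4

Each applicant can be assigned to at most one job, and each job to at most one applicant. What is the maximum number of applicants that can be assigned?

A valid assignment of size 4: Morgan-J5, Eli-J3, Iris-J2, Yuki-J1.
This saturates every applicant, so 4 is the maximum.

4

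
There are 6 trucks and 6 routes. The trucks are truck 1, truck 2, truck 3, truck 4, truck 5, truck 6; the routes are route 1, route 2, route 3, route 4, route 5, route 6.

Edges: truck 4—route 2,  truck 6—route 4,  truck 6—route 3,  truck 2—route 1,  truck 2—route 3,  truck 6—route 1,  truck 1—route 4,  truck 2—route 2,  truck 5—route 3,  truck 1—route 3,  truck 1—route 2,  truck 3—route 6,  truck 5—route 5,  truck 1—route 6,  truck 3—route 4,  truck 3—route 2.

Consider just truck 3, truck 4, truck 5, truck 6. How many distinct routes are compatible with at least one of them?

The union of neighbours of {truck 3, truck 4, truck 5, truck 6} is {route 1, route 2, route 3, route 4, route 5, route 6}, which has 6 elements.
Since |N(S)| = 6 ≥ |S| = 4, Hall's condition holds for this subset.

6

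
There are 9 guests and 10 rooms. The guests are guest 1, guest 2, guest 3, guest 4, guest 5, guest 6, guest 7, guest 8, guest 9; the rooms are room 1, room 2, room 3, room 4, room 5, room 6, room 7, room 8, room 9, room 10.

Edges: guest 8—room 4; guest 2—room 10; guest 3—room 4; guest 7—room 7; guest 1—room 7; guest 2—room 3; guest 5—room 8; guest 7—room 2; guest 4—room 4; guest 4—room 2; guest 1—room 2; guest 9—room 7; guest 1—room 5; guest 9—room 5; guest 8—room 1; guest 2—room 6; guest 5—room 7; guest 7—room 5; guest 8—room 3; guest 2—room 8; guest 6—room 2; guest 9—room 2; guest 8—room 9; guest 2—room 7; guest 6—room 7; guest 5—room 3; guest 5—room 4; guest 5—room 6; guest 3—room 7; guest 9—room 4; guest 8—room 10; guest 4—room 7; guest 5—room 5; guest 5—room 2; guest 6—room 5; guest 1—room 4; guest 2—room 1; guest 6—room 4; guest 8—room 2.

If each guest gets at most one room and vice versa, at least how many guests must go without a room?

2

One maximum matching: guest 1→room 4, guest 2→room 10, guest 3→room 7, guest 4→room 2, guest 5→room 8, guest 6→room 5, guest 8→room 9.
The set {guest 1, guest 3, guest 4, guest 6, guest 7, guest 9} has only 4 neighbours ({room 2, room 4, room 5, room 7}), so by Hall's theorem at most 7 of the 9 guests can be matched.
That matches 7 of the 9, leaving 2 unmatched; no matching can do better.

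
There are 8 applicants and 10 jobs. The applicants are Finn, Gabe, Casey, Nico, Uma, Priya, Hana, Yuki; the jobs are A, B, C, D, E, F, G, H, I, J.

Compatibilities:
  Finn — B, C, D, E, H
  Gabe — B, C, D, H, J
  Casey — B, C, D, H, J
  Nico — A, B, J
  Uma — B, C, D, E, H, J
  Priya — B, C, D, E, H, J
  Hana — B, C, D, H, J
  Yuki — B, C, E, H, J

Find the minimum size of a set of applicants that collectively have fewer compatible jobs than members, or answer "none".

Take S = {Finn, Gabe, Casey, Uma, Priya, Hana, Yuki}. Its neighbourhood is {B, C, D, E, H, J}, so |N(S)| = 6 < |S| = 7.
Every subset of size less than 7 has at least as many neighbours as members, so 7 is the minimum.

7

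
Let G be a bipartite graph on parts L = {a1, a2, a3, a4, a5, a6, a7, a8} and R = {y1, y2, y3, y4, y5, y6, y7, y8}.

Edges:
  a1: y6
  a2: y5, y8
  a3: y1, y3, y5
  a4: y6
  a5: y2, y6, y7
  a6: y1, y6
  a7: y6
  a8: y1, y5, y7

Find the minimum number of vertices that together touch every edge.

6

The 6 edges a1–y6, a2–y8, a3–y3, a5–y2, a6–y1, a8–y7 form a matching, so any vertex cover needs at least 6 vertices (one per matched edge).
Conversely {a2, a3, a5, a6, a8, y6} meets every edge and has exactly 6 vertices, so 6 is optimal.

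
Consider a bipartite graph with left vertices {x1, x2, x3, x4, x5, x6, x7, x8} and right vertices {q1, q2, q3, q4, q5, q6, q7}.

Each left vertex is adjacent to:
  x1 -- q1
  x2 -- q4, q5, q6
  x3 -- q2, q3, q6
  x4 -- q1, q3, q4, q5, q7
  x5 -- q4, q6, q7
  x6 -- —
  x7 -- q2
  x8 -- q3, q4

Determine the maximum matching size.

7

A valid assignment of size 7: x1–q1, x2–q5, x3–q3, x4–q7, x5–q6, x7–q2, x8–q4.
The set {x6} has only 0 neighbours (∅), so by Hall's theorem at most 7 of the 8 left vertices can be matched.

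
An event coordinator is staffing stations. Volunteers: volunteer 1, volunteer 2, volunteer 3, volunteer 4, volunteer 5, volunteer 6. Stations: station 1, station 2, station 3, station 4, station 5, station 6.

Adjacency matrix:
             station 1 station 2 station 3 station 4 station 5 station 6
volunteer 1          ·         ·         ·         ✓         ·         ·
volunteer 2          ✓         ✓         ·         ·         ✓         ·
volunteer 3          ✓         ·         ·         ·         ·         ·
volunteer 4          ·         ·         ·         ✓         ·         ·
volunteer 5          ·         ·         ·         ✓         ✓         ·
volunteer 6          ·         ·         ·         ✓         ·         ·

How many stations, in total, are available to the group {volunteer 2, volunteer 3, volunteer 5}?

4

The union of neighbours of {volunteer 2, volunteer 3, volunteer 5} is {station 1, station 2, station 4, station 5}, which has 4 elements.
Since |N(S)| = 4 ≥ |S| = 3, Hall's condition holds for this subset.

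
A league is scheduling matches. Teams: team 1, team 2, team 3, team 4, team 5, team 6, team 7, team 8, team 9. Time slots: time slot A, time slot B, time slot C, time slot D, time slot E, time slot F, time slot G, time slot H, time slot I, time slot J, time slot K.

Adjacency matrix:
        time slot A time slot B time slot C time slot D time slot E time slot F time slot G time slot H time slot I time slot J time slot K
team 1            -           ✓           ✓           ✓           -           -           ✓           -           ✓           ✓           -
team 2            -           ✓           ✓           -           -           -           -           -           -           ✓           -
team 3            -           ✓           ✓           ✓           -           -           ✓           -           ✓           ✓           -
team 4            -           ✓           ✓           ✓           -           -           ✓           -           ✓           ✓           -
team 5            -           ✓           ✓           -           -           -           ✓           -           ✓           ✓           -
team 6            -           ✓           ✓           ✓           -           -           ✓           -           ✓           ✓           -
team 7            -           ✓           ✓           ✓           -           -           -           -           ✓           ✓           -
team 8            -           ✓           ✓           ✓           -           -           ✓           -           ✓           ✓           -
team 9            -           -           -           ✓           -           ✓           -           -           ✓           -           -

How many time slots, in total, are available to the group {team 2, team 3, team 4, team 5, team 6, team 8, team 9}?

7

The union of neighbours of {team 2, team 3, team 4, team 5, team 6, team 8, team 9} is {time slot B, time slot C, time slot D, time slot F, time slot G, time slot I, time slot J}, which has 7 elements.
Since |N(S)| = 7 ≥ |S| = 7, Hall's condition holds for this subset.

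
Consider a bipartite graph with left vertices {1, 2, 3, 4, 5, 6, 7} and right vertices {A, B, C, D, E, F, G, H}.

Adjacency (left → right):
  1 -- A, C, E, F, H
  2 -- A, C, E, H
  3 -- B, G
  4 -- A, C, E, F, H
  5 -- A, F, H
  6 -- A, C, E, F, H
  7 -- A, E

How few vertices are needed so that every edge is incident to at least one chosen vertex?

{3, A, C, E, F, H} is a vertex cover of size 6: every edge has an endpoint in this set.
No smaller cover exists because 1–H, 2–C, 3–B, 4–E, 5–F, 6–A is a matching of size 6, and a cover must include an endpoint of each of these disjoint edges (König's theorem).

6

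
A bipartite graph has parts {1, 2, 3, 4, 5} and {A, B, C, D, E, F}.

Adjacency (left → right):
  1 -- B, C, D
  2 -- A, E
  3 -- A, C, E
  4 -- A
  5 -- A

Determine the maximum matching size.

4

One maximum matching: 1–B, 2–E, 3–C, 4–A.
The set {4, 5} has only 1 neighbour ({A}), so by Hall's theorem at most 4 of the 5 left vertices can be matched.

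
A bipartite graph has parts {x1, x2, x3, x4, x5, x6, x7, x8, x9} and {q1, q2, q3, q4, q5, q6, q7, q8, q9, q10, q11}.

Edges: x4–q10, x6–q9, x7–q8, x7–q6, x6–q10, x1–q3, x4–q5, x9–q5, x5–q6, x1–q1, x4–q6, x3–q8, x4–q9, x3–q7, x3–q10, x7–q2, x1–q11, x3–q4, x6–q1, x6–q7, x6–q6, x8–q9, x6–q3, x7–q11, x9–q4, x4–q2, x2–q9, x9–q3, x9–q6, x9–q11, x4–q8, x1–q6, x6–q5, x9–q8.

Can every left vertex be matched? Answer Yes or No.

No

The set {x2, x8} has only 1 neighbour ({q9}), so by Hall's theorem at most 8 of the 9 left vertices can be matched.
Hence no matching covers every left vertex.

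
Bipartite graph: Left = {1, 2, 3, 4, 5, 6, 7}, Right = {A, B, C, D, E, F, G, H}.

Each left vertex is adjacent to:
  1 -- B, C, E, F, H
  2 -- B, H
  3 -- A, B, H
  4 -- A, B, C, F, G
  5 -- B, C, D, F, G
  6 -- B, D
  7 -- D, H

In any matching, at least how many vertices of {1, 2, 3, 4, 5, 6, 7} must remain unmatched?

One maximum matching: 1→E, 2→H, 3→A, 4→G, 5→F, 6→B, 7→D.
All 7 left vertices are matched, so no larger matching exists.
That matches 7 of the 7, leaving 0 unmatched; no matching can do better.

0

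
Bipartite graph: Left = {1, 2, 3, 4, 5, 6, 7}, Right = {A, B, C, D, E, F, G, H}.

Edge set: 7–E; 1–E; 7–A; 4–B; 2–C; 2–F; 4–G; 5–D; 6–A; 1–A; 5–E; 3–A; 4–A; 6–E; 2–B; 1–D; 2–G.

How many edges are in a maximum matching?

For example, pair 1–D, 2–F, 3–A, 4–B, 5–E.
The set {1, 3, 5, 6, 7} has only 3 neighbours ({A, D, E}), so by Hall's theorem at most 5 of the 7 left vertices can be matched.

5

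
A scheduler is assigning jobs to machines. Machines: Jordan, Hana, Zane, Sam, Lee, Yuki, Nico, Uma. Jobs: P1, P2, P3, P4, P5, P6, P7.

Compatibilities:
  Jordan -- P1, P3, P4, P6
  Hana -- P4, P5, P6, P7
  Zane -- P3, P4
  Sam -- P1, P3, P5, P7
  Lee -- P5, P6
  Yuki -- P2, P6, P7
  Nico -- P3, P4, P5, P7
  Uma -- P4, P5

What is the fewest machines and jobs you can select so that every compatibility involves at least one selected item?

{Yuki, P1, P3, P4, P5, P6, P7} is a vertex cover of size 7: every edge has an endpoint in this set.
No smaller cover exists because Jordan–P1, Hana–P5, Zane–P4, Sam–P3, Lee–P6, Yuki–P2, Nico–P7 is a matching of size 7, and a cover must include an endpoint of each of these disjoint edges (König's theorem).

7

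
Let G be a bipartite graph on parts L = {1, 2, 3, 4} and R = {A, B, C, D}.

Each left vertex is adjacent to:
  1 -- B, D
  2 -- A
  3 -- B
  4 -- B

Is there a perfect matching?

No

The set {3, 4} has only 1 neighbour ({B}), so by Hall's theorem at most 3 of the 4 left vertices can be matched.
Hence no matching covers every left vertex.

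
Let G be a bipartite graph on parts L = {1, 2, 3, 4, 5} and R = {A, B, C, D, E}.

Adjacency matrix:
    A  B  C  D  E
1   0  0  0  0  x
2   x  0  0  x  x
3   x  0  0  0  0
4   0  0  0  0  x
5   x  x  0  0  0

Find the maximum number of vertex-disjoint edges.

4

One maximum matching: 1–E, 2–D, 3–A, 5–B.
The set {1, 4} has only 1 neighbour ({E}), so by Hall's theorem at most 4 of the 5 left vertices can be matched.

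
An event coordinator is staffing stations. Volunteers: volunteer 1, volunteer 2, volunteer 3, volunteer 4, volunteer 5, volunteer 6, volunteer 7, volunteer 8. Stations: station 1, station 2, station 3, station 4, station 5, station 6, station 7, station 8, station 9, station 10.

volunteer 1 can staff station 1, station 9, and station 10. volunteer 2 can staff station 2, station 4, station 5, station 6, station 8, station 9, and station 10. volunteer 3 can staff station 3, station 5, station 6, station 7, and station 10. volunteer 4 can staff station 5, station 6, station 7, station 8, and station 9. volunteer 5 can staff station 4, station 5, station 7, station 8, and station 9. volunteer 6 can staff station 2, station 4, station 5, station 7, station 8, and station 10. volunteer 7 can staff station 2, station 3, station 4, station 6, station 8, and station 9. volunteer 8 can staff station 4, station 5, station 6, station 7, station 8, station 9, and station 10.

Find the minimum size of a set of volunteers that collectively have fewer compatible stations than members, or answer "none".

A matching saturating every volunteer exists, for instance volunteer 1→station 1, volunteer 2→station 2, volunteer 3→station 3, volunteer 4→station 9, volunteer 5→station 8, volunteer 6→station 10, volunteer 7→station 6, volunteer 8→station 7.
By Hall's marriage theorem, this means |N(S)| ≥ |S| for every subset S, so no violating subset exists.

none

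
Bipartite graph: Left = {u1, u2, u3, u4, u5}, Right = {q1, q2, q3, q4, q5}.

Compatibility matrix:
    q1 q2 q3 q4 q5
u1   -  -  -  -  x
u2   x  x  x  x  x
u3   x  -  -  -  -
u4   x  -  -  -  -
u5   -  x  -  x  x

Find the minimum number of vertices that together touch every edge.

A maximum matching has 4 edges (e.g. u1–q5, u2–q4, u3–q1, u5–q2).
By König's theorem the minimum vertex cover has the same size. One such cover is {u1, u2, u5, q1}.

4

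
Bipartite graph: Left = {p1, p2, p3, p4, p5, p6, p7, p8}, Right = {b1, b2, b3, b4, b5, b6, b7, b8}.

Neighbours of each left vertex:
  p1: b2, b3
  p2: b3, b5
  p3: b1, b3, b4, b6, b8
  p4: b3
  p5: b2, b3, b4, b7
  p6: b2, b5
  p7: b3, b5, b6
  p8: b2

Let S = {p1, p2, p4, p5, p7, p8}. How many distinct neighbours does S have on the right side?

6

The union of neighbours of {p1, p2, p4, p5, p7, p8} is {b2, b3, b4, b5, b6, b7}, which has 6 elements.
Since |N(S)| = 6 ≥ |S| = 6, Hall's condition holds for this subset.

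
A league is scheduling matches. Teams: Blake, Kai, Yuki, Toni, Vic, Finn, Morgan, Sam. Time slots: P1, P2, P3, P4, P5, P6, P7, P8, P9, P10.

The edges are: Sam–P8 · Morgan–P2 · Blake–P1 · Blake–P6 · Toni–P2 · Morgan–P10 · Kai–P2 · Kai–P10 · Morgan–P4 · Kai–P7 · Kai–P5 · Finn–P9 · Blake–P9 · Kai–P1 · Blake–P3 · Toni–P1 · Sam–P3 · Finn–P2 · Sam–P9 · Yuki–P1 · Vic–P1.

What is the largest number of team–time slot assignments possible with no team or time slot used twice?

For example, pair Blake-P6, Kai-P7, Yuki-P1, Toni-P2, Finn-P9, Morgan-P10, Sam-P8.
The set {Yuki, Vic} has only 1 neighbour ({P1}), so by Hall's theorem at most 7 of the 8 teams can be matched.

7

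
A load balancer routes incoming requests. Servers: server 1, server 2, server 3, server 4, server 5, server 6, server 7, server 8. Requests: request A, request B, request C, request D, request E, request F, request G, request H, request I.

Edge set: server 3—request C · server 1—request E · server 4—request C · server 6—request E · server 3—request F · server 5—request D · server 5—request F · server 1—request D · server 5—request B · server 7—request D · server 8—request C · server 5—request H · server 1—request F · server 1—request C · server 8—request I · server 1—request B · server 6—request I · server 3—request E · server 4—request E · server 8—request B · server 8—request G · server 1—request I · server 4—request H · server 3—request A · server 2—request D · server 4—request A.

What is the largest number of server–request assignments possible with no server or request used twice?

7

For example, pair server 1-request B, server 2-request D, server 3-request F, server 4-request C, server 5-request H, server 6-request E, server 8-request G.
The set {server 2, server 7} has only 1 neighbour ({request D}), so by Hall's theorem at most 7 of the 8 servers can be matched.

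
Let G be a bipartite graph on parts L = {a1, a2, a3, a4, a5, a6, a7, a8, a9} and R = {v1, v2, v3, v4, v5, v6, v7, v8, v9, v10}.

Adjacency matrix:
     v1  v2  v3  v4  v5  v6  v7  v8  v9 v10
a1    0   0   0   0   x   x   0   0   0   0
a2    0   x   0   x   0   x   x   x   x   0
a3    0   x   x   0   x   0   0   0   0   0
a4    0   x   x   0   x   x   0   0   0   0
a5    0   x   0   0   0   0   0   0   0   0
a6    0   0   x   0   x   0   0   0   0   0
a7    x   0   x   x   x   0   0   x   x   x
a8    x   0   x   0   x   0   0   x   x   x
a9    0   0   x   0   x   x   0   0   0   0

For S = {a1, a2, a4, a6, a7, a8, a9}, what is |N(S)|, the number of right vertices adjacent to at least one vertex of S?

The union of neighbours of {a1, a2, a4, a6, a7, a8, a9} is {v1, v2, v3, v4, v5, v6, v7, v8, v9, v10}, which has 10 elements.
Since |N(S)| = 10 ≥ |S| = 7, Hall's condition holds for this subset.

10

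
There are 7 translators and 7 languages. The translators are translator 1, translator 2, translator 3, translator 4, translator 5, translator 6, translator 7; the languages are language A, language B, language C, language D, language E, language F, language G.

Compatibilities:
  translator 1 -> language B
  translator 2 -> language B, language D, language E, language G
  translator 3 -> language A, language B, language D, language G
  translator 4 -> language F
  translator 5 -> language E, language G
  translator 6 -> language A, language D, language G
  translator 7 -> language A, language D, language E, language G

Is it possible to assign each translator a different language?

The set {translator 1, translator 2, translator 3, translator 5, translator 6, translator 7} has only 5 neighbours ({language A, language B, language D, language E, language G}), so by Hall's theorem at most 6 of the 7 translators can be matched.
Hence no matching covers every translator.

No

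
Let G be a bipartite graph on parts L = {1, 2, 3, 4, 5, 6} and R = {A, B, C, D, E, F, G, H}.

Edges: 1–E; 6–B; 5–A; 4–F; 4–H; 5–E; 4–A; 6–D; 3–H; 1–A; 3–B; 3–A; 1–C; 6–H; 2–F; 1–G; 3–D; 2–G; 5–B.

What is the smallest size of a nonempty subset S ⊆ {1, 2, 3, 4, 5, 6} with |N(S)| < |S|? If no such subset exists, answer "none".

A matching saturating every left vertex exists, for instance 1→C, 2→G, 3→D, 4→F, 5→E, 6→B.
By Hall's marriage theorem, this means |N(S)| ≥ |S| for every subset S, so no violating subset exists.

none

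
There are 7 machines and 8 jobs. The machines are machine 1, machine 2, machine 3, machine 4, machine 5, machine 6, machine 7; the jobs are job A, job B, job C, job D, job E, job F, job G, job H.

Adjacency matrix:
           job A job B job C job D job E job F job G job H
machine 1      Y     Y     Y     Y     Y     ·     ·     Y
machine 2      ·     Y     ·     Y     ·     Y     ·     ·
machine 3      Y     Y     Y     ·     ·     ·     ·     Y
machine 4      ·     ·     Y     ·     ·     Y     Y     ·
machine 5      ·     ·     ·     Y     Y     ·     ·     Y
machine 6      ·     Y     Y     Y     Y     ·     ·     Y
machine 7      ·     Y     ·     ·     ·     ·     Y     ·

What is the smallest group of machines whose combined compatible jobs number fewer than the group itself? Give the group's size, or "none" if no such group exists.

A matching saturating every machine exists, for instance machine 1→job B, machine 2→job D, machine 3→job A, machine 4→job F, machine 5→job E, machine 6→job H, machine 7→job G.
By Hall's marriage theorem, this means |N(S)| ≥ |S| for every subset S, so no violating subset exists.

none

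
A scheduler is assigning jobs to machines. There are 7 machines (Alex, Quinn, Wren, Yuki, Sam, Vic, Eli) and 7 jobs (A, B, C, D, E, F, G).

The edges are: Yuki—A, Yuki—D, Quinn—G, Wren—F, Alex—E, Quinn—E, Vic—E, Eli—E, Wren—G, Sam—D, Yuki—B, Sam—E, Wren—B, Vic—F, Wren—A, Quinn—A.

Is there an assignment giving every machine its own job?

No

The set {Alex, Eli} has only 1 neighbour ({E}), so by Hall's theorem at most 6 of the 7 machines can be matched.
Hence no matching covers every machine.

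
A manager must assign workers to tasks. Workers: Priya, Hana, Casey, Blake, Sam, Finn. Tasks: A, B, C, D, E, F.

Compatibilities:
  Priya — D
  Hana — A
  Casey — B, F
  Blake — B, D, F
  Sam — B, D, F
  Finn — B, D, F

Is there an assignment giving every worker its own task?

No

The set {Priya, Casey, Blake, Sam, Finn} has only 3 neighbours ({B, D, F}), so by Hall's theorem at most 4 of the 6 workers can be matched.
Hence no matching covers every worker.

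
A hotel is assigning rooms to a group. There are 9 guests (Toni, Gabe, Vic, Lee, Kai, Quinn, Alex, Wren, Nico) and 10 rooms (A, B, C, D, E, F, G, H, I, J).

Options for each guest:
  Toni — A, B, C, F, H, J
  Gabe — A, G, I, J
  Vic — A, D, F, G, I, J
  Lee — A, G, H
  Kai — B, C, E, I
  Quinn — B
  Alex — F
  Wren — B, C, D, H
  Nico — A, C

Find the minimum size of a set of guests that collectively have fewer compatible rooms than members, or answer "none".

A matching saturating every guest exists, for instance Toni→A, Gabe→I, Vic→J, Lee→G, Kai→E, Quinn→B, Alex→F, Wren→D, Nico→C.
By Hall's marriage theorem, this means |N(S)| ≥ |S| for every subset S, so no violating subset exists.

none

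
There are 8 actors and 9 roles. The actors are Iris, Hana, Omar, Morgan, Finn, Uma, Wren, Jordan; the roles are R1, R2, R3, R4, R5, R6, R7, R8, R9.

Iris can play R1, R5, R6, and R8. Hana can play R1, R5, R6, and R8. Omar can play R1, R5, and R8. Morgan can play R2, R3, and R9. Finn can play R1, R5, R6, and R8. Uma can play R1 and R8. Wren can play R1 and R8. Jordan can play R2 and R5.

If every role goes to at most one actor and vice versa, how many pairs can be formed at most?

One maximum matching: Iris→R1, Hana→R6, Omar→R5, Morgan→R3, Finn→R8, Jordan→R2.
The set {Iris, Hana, Omar, Finn, Uma, Wren} has only 4 neighbours ({R1, R5, R6, R8}), so by Hall's theorem at most 6 of the 8 actors can be matched.

6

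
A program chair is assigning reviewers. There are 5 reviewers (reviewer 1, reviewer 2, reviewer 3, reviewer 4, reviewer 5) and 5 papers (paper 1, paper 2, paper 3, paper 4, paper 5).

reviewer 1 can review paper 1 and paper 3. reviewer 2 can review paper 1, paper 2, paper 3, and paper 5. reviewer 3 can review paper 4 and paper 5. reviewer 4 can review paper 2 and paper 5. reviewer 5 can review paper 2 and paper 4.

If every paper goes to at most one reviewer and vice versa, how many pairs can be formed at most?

For example, pair reviewer 1→paper 3, reviewer 2→paper 1, reviewer 3→paper 5, reviewer 4→paper 2, reviewer 5→paper 4.
All 5 reviewers are matched, so no larger matching exists.

5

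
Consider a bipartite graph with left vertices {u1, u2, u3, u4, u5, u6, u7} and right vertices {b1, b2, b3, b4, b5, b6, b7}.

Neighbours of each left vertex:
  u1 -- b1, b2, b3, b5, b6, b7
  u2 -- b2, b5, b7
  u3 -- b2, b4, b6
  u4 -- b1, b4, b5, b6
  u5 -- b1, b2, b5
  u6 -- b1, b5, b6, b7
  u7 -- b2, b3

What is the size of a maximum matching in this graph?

7

One maximum matching: u1–b1, u2–b7, u3–b4, u4–b6, u5–b2, u6–b5, u7–b3.
All 7 left vertices are matched, so no larger matching exists.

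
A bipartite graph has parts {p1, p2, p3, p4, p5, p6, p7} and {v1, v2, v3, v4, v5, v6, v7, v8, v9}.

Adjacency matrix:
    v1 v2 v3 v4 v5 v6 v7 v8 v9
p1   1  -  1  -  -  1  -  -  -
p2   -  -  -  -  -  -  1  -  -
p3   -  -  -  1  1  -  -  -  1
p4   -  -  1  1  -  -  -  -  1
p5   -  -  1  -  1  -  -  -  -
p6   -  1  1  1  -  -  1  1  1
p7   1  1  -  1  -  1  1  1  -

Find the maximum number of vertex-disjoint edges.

7

A valid assignment of size 7: p1→v6, p2→v7, p3→v9, p4→v4, p5→v5, p6→v3, p7→v2.
This saturates every left vertex, so 7 is the maximum.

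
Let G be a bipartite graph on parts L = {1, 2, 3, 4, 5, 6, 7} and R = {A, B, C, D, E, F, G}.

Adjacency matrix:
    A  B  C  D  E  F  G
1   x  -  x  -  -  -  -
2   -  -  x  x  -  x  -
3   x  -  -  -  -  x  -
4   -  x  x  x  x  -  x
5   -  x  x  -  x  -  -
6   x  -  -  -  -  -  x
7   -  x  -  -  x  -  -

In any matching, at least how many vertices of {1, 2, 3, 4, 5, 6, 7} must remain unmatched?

0

For example, pair 1-C, 2-D, 3-F, 4-G, 5-E, 6-A, 7-B.
All 7 left vertices are matched, so no larger matching exists.
That matches 7 of the 7, leaving 0 unmatched; no matching can do better.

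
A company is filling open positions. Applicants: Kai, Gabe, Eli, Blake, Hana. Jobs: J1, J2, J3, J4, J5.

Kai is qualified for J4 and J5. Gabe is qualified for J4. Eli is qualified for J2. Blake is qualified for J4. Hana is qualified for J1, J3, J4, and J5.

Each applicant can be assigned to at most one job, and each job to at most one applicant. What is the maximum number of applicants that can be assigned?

4

One maximum matching: Kai–J5, Gabe–J4, Eli–J2, Hana–J3.
The set {Gabe, Blake} has only 1 neighbour ({J4}), so by Hall's theorem at most 4 of the 5 applicants can be matched.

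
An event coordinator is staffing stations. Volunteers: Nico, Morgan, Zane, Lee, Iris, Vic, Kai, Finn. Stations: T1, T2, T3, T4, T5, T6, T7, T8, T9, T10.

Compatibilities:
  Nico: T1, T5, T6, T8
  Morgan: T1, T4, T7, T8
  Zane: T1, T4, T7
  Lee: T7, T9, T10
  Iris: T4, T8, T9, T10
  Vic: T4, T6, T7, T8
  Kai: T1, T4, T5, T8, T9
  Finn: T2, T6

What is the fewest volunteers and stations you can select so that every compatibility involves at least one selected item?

8

{Nico, Morgan, Zane, Lee, Iris, Vic, Kai, Finn} is a vertex cover of size 8: every edge has an endpoint in this set.
No smaller cover exists because Nico–T5, Morgan–T8, Zane–T1, Lee–T10, Iris–T9, Vic–T7, Kai–T4, Finn–T6 is a matching of size 8, and a cover must include an endpoint of each of these disjoint edges (König's theorem).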